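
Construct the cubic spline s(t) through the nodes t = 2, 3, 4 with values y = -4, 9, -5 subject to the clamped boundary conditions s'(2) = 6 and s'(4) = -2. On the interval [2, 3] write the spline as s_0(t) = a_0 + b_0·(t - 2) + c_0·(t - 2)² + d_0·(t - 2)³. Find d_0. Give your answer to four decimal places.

Write M_i for s''(x_i). With h_i = 1, 1 and divided differences Δ_i = 13, -14, the continuity of s' gives the tridiagonal system
  1·M_0 + 4·M_1 + 1·M_2 = 6(Δ_1 - Δ_0) = -162
Clamped end conditions give two more equations: 2h_0·M_0 + h_0·M_1 = 6(Δ_0 - s'(2)) = 42 and h_1·M_1 + 2h_1·M_2 = 6(s'(4) - Δ_1) = 72.
Forward elimination and back-substitution give M_0 = 115/2, M_1 = -73, M_2 = 145/2.
On [2, 3], with s_0(t) = a_0 + b_0·(t - 2) + c_0·(t - 2)² + d_0·(t - 2)³: c_0 = M_0/2 = 115/4, d_0 = (M_1 - M_0)/(6h_0) = -87/4, b_0 = Δ_0 - h_0(2M_0 + M_1)/6 = 6.

-21.7500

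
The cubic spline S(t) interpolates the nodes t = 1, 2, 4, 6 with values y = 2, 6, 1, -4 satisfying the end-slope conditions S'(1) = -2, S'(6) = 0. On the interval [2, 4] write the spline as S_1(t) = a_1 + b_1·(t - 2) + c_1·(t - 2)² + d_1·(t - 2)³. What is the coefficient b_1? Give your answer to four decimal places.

Write M_i for S''(x_i). With h_i = 1, 2, 2 and divided differences Δ_i = 4, -5/2, -5/2, the continuity of S' gives the tridiagonal system
  1·M_0 + 6·M_1 + 2·M_2 = 6(Δ_1 - Δ_0) = -39
  2·M_1 + 8·M_2 + 2·M_3 = 6(Δ_2 - Δ_1) = 0
Clamped end conditions give two more equations: 2h_0·M_0 + h_0·M_1 = 6(Δ_0 - S'(1)) = 36 and h_2·M_2 + 2h_2·M_3 = 6(S'(6) - Δ_2) = 15.
Hence M_0 = 542/23, M_1 = -256/23, M_2 = 97/46, M_3 = 62/23.
On [2, 4], with S_1(t) = a_1 + b_1·(t - 2) + c_1·(t - 2)² + d_1·(t - 2)³: c_1 = M_1/2 = -128/23, d_1 = (M_2 - M_1)/(6h_1) = 203/184, b_1 = Δ_1 - h_1(2M_1 + M_2)/6 = 97/23.

4.2174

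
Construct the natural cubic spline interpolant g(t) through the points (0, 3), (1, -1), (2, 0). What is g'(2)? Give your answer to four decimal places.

Let m_i = g''(x_i). Step sizes h_i = 1, 1; slopes of the chords Δ_i = (y_(i+1) - y_i)/h_i = -4, 1.
  1·m_0 + 4·m_1 + 1·m_2 = 6(Δ_1 - Δ_0) = 30
Natural end conditions: m_0 = m_2 = 0.
Forward elimination and back-substitution give m_0 = 0, m_1 = 15/2, m_2 = 0.
On [1, 2], g'(t) = b_1 + 2c_1·(t - 1) + 3d_1·(t - 1)² with b_1 = Δ_1 - h_1(2m_1 + m_2)/6 = -3/2, c_1 = m_1/2 = 15/4, d_1 = (m_2 - m_1)/(6h_1) = -5/4. So g'(2) = 9/4.

2.2500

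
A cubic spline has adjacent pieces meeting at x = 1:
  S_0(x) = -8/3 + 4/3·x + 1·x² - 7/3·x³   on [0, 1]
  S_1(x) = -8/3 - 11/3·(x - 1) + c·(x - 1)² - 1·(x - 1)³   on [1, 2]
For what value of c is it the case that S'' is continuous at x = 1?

-6

S_0''(x) = 2 - 14·x, so S_0''(1) = -12. On the right, S_1''(1) = 2c, so c = -6.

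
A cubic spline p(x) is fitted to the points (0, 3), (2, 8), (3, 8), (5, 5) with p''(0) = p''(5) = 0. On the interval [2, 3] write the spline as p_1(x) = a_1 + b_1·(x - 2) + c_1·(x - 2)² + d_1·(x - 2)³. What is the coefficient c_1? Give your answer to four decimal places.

-1.1571

Let σ_i = p''(x_i). Step sizes h_i = 2, 1, 2; slopes of the chords Δ_i = (y_(i+1) - y_i)/h_i = 5/2, 0, -3/2.
  2·σ_0 + 6·σ_1 + 1·σ_2 = 6(Δ_1 - Δ_0) = -15
  1·σ_1 + 6·σ_2 + 2·σ_3 = 6(Δ_2 - Δ_1) = -9
Natural end conditions: σ_0 = σ_3 = 0.
Hence σ_0 = 0, σ_1 = -81/35, σ_2 = -39/35, σ_3 = 0.
On [2, 3], with p_1(x) = a_1 + b_1·(x - 2) + c_1·(x - 2)² + d_1·(x - 2)³: c_1 = σ_1/2 = -81/70, d_1 = (σ_2 - σ_1)/(6h_1) = 1/5, b_1 = Δ_1 - h_1(2σ_1 + σ_2)/6 = 67/70.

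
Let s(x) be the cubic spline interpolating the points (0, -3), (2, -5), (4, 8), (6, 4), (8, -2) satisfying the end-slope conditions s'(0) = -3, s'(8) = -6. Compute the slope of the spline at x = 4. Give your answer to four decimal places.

3.1071

Let M_i = s''(x_i). Step sizes h_i = 2, 2, 2, 2; slopes of the chords Δ_i = (y_(i+1) - y_i)/h_i = -1, 13/2, -2, -3.
  2·M_0 + 8·M_1 + 2·M_2 = 6(Δ_1 - Δ_0) = 45
  2·M_1 + 8·M_2 + 2·M_3 = 6(Δ_2 - Δ_1) = -51
  2·M_2 + 8·M_3 + 2·M_4 = 6(Δ_3 - Δ_2) = -6
Clamped end conditions give two more equations: 2h_0·M_0 + h_0·M_1 = 6(Δ_0 - s'(0)) = 12 and h_3·M_3 + 2h_3·M_4 = 6(s'(8) - Δ_3) = -18.
Forward elimination and back-substitution give M_0 = -123/112, M_1 = 459/56, M_2 = -147/16, M_3 = 171/56, M_4 = -675/112.
On [4, 6], s'(x) = b_2 + 2c_2·(x - 4) + 3d_2·(x - 4)² with b_2 = Δ_2 - h_2(2M_2 + M_3)/6 = 87/28, c_2 = M_2/2 = -147/32, d_2 = (M_3 - M_2)/(6h_2) = 457/448. So s'(4) = 87/28.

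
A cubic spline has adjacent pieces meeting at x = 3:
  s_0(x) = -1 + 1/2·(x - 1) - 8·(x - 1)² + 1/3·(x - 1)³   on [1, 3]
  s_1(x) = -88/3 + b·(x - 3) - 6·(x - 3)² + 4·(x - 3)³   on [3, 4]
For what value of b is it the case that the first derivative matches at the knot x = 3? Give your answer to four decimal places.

-27.5000

s_0'(x) = 1/2 - 16·(x - 1) + 1·(x - 1)², so s_0'(3) = -55/2. On the right, s_1'(3) = b, so b = -55/2.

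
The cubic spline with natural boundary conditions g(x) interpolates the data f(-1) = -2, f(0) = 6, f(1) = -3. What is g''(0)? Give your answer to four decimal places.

-25.5000

Write M_i for g''(x_i). With h_i = 1, 1 and divided differences Δ_i = 8, -9, the continuity of g' gives the tridiagonal system
  1·M_0 + 4·M_1 + 1·M_2 = 6(Δ_1 - Δ_0) = -102
Natural end conditions: M_0 = M_2 = 0.
Solving: M_0 = 0, M_1 = -51/2, M_2 = 0.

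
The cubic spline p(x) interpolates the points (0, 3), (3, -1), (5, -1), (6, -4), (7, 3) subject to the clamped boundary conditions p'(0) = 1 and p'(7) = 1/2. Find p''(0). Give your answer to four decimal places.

-4.2083

Write M_i for p''(x_i). With h_i = 3, 2, 1, 1 and divided differences Δ_i = -4/3, 0, -3, 7, the continuity of p' gives the tridiagonal system
  3·M_0 + 10·M_1 + 2·M_2 = 6(Δ_1 - Δ_0) = 8
  2·M_1 + 6·M_2 + 1·M_3 = 6(Δ_2 - Δ_1) = -18
  1·M_2 + 4·M_3 + 1·M_4 = 6(Δ_3 - Δ_2) = 60
Clamped end conditions give two more equations: 2h_0·M_0 + h_0·M_1 = 6(Δ_0 - p'(0)) = -14 and h_3·M_3 + 2h_3·M_4 = 6(p'(7) - Δ_3) = -39.
Forward elimination and back-substitution give M_0 = -101/24, M_1 = 15/4, M_2 = -135/16, M_3 = 201/8, M_4 = -513/16.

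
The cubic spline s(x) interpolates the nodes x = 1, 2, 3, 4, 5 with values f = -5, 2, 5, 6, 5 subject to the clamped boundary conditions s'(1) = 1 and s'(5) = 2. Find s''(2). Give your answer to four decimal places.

Write σ_i for s''(x_i). With h_i = 1, 1, 1, 1 and divided differences Δ_i = 7, 3, 1, -1, the continuity of s' gives the tridiagonal system
  1·σ_0 + 4·σ_1 + 1·σ_2 = 6(Δ_1 - Δ_0) = -24
  1·σ_1 + 4·σ_2 + 1·σ_3 = 6(Δ_2 - Δ_1) = -12
  1·σ_2 + 4·σ_3 + 1·σ_4 = 6(Δ_3 - Δ_2) = -12
Clamped end conditions give two more equations: 2h_0·σ_0 + h_0·σ_1 = 6(Δ_0 - s'(1)) = 36 and h_3·σ_3 + 2h_3·σ_4 = 6(s'(5) - Δ_3) = 18.
Solving the tridiagonal system: σ_0 = 97/4, σ_1 = -25/2, σ_2 = 7/4, σ_3 = -13/2, σ_4 = 49/4.

-12.5000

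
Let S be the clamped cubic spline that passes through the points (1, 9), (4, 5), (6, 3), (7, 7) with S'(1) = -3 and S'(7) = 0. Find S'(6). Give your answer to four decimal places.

3.8772

Write M_i for S''(x_i). With h_i = 3, 2, 1 and divided differences Δ_i = -4/3, -1, 4, the continuity of S' gives the tridiagonal system
  3·M_0 + 10·M_1 + 2·M_2 = 6(Δ_1 - Δ_0) = 2
  2·M_1 + 6·M_2 + 1·M_3 = 6(Δ_2 - Δ_1) = 30
Clamped end conditions give two more equations: 2h_0·M_0 + h_0·M_1 = 6(Δ_0 - S'(1)) = 10 and h_2·M_2 + 2h_2·M_3 = 6(S'(7) - Δ_2) = -24.
Forward elimination and back-substitution give M_0 = 54/19, M_1 = -134/57, M_2 = 484/57, M_3 = -926/57.
On [6, 7], S'(x) = b_2 + 2c_2·(x - 6) + 3d_2·(x - 6)² with b_2 = Δ_2 - h_2(2M_2 + M_3)/6 = 221/57, c_2 = M_2/2 = 242/57, d_2 = (M_3 - M_2)/(6h_2) = -235/57. So S'(6) = 221/57.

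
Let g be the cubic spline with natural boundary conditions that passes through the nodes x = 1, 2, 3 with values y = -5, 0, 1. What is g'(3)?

0

Let m_i = g''(x_i). Step sizes h_i = 1, 1; slopes of the chords Δ_i = (y_(i+1) - y_i)/h_i = 5, 1.
  1·m_0 + 4·m_1 + 1·m_2 = 6(Δ_1 - Δ_0) = -24
Natural end conditions: m_0 = m_2 = 0.
Forward elimination and back-substitution give m_0 = 0, m_1 = -6, m_2 = 0.
On [2, 3], g'(x) = b_1 + 2c_1·(x - 2) + 3d_1·(x - 2)² with b_1 = Δ_1 - h_1(2m_1 + m_2)/6 = 3, c_1 = m_1/2 = -3, d_1 = (m_2 - m_1)/(6h_1) = 1. So g'(3) = 0.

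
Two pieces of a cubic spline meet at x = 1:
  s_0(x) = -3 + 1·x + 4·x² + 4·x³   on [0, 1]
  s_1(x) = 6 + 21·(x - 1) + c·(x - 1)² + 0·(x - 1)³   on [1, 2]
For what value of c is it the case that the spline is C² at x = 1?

s_0''(x) = 8 + 24·x, so s_0''(1) = 32. On the right, s_1''(1) = 2c, so c = 16.

16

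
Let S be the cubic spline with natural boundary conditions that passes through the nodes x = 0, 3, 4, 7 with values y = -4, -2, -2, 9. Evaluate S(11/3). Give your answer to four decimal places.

-2.1340

Let σ_i = S''(x_i). Step sizes h_i = 3, 1, 3; slopes of the chords Δ_i = (y_(i+1) - y_i)/h_i = 2/3, 0, 11/3.
  3·σ_0 + 8·σ_1 + 1·σ_2 = 6(Δ_1 - Δ_0) = -4
  1·σ_1 + 8·σ_2 + 3·σ_3 = 6(Δ_2 - Δ_1) = 22
Natural end conditions: σ_0 = σ_3 = 0.
Solving the tridiagonal system: σ_0 = 0, σ_1 = -6/7, σ_2 = 20/7, σ_3 = 0.
On [3, 4], S(x) = -2 - 4/21·(x - 3) - 3/7·(x - 3)² + 13/21·(x - 3)³.
With (x - 3) = 2/3: S(11/3) = -1210/567.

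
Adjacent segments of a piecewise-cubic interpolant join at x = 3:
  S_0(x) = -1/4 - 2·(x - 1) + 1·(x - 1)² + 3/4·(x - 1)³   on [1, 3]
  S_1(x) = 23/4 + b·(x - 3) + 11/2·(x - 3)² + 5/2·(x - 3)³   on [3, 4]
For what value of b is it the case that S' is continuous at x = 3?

S_0'(x) = -2 + 2·(x - 1) + 9/4·(x - 1)², so S_0'(3) = 11. On the right, S_1'(3) = b, so b = 11.

11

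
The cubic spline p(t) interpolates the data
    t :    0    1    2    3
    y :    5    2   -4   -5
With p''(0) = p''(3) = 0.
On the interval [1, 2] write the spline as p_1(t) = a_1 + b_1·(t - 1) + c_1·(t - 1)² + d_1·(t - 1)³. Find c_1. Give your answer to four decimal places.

Write σ_i for p''(x_i). With h_i = 1, 1, 1 and divided differences Δ_i = -3, -6, -1, the continuity of p' gives the tridiagonal system
  1·σ_0 + 4·σ_1 + 1·σ_2 = 6(Δ_1 - Δ_0) = -18
  1·σ_1 + 4·σ_2 + 1·σ_3 = 6(Δ_2 - Δ_1) = 30
Natural end conditions: σ_0 = σ_3 = 0.
Solving the tridiagonal system: σ_0 = 0, σ_1 = -34/5, σ_2 = 46/5, σ_3 = 0.
On [1, 2], with p_1(t) = a_1 + b_1·(t - 1) + c_1·(t - 1)² + d_1·(t - 1)³: c_1 = σ_1/2 = -17/5, d_1 = (σ_2 - σ_1)/(6h_1) = 8/3, b_1 = Δ_1 - h_1(2σ_1 + σ_2)/6 = -79/15.

-3.4000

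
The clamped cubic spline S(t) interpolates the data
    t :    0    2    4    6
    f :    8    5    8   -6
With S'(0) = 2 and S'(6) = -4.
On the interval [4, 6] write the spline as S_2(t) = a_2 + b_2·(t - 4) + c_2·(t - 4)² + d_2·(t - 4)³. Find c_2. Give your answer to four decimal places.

Let M_i = S''(x_i). Step sizes h_i = 2, 2, 2; slopes of the chords Δ_i = (y_(i+1) - y_i)/h_i = -3/2, 3/2, -7.
  2·M_0 + 8·M_1 + 2·M_2 = 6(Δ_1 - Δ_0) = 18
  2·M_1 + 8·M_2 + 2·M_3 = 6(Δ_2 - Δ_1) = -51
Clamped end conditions give two more equations: 2h_0·M_0 + h_0·M_1 = 6(Δ_0 - S'(0)) = -21 and h_2·M_2 + 2h_2·M_3 = 6(S'(6) - Δ_2) = 18.
Solving the tridiagonal system: M_0 = -44/5, M_1 = 71/10, M_2 = -53/5, M_3 = 49/5.
On [4, 6], with S_2(t) = a_2 + b_2·(t - 4) + c_2·(t - 4)² + d_2·(t - 4)³: c_2 = M_2/2 = -53/10, d_2 = (M_3 - M_2)/(6h_2) = 17/10, b_2 = Δ_2 - h_2(2M_2 + M_3)/6 = -16/5.

-5.3000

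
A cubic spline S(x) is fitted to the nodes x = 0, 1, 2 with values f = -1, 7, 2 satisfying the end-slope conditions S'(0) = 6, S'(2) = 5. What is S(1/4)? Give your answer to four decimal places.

1.1172

Write M_i for S''(x_i). With h_i = 1, 1 and divided differences Δ_i = 8, -5, the continuity of S' gives the tridiagonal system
  1·M_0 + 4·M_1 + 1·M_2 = 6(Δ_1 - Δ_0) = -78
Clamped end conditions give two more equations: 2h_0·M_0 + h_0·M_1 = 6(Δ_0 - S'(0)) = 12 and h_1·M_1 + 2h_1·M_2 = 6(S'(2) - Δ_1) = 60.
Hence M_0 = 25, M_1 = -38, M_2 = 49.
On [0, 1], S(x) = -1 + 6·x + 25/2·x² - 21/2·x³.
With x = 1/4: S(1/4) = 143/128.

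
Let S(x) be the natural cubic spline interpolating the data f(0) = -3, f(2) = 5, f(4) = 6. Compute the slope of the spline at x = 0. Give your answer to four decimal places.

4.8750

Let m_i = S''(x_i). Step sizes h_i = 2, 2; slopes of the chords Δ_i = (y_(i+1) - y_i)/h_i = 4, 1/2.
  2·m_0 + 8·m_1 + 2·m_2 = 6(Δ_1 - Δ_0) = -21
Natural end conditions: m_0 = m_2 = 0.
Forward elimination and back-substitution give m_0 = 0, m_1 = -21/8, m_2 = 0.
On [0, 2], S'(x) = b_0 + 2c_0·x + 3d_0·x² with b_0 = Δ_0 - h_0(2m_0 + m_1)/6 = 39/8, c_0 = m_0/2 = 0, d_0 = (m_1 - m_0)/(6h_0) = -7/32. So S'(0) = 39/8.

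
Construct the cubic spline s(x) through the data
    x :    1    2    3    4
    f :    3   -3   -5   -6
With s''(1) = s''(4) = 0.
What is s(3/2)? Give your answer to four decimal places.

Put σ_i = s'' at the i-th knot. Here h = (1, 1, 1) and Δ = (-6, -2, -1), so the interior equations h_(i-1)·σ_(i-1) + 2(h_(i-1)+h_i)·σ_i + h_i·σ_(i+1) = 6(Δ_i − Δ_(i-1)) read
  1·σ_0 + 4·σ_1 + 1·σ_2 = 6(Δ_1 - Δ_0) = 24
  1·σ_1 + 4·σ_2 + 1·σ_3 = 6(Δ_2 - Δ_1) = 6
Natural end conditions: σ_0 = σ_3 = 0.
Forward elimination and back-substitution give σ_0 = 0, σ_1 = 6, σ_2 = 0, σ_3 = 0.
On [1, 2], s(x) = 3 - 7·(x - 1) + 0·(x - 1)² + 1·(x - 1)³.
With (x - 1) = 1/2: s(3/2) = -3/8.

-0.3750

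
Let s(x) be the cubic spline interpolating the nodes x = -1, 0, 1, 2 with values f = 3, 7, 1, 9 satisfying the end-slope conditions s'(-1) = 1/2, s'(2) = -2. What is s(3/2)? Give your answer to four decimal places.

5.5708

Let m_i = s''(x_i). Step sizes h_i = 1, 1, 1; slopes of the chords Δ_i = (y_(i+1) - y_i)/h_i = 4, -6, 8.
  1·m_0 + 4·m_1 + 1·m_2 = 6(Δ_1 - Δ_0) = -60
  1·m_1 + 4·m_2 + 1·m_3 = 6(Δ_2 - Δ_1) = 84
Clamped end conditions give two more equations: 2h_0·m_0 + h_0·m_1 = 6(Δ_0 - s'(-1)) = 21 and h_2·m_2 + 2h_2·m_3 = 6(s'(2) - Δ_2) = -60.
Solving the tridiagonal system: m_0 = 398/15, m_1 = -481/15, m_2 = 626/15, m_3 = -763/15.
On [1, 2], s(x) = 1 + 77/30·(x - 1) + 313/15·(x - 1)² - 463/30·(x - 1)³.
With (x - 1) = 1/2: s(3/2) = 1337/240.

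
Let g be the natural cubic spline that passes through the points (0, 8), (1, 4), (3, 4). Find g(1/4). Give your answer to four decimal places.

6.8438

Let σ_i = g''(x_i). Step sizes h_i = 1, 2; slopes of the chords Δ_i = (y_(i+1) - y_i)/h_i = -4, 0.
  1·σ_0 + 6·σ_1 + 2·σ_2 = 6(Δ_1 - Δ_0) = 24
Natural end conditions: σ_0 = σ_2 = 0.
Solving the tridiagonal system: σ_0 = 0, σ_1 = 4, σ_2 = 0.
On [0, 1], g(x) = 8 - 14/3·x + 0·x² + 2/3·x³.
With x = 1/4: g(1/4) = 219/32.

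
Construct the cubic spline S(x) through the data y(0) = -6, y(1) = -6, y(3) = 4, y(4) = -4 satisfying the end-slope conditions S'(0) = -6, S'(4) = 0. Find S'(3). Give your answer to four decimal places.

-6.4286

Write M_i for S''(x_i). With h_i = 1, 2, 1 and divided differences Δ_i = 0, 5, -8, the continuity of S' gives the tridiagonal system
  1·M_0 + 6·M_1 + 2·M_2 = 6(Δ_1 - Δ_0) = 30
  2·M_1 + 6·M_2 + 1·M_3 = 6(Δ_2 - Δ_1) = -78
Clamped end conditions give two more equations: 2h_0·M_0 + h_0·M_1 = 6(Δ_0 - S'(0)) = 36 and h_2·M_2 + 2h_2·M_3 = 6(S'(4) - Δ_2) = 48.
Hence M_0 = 90/7, M_1 = 72/7, M_2 = -156/7, M_3 = 246/7.
On [3, 4], S'(x) = b_2 + 2c_2·(x - 3) + 3d_2·(x - 3)² with b_2 = Δ_2 - h_2(2M_2 + M_3)/6 = -45/7, c_2 = M_2/2 = -78/7, d_2 = (M_3 - M_2)/(6h_2) = 67/7. So S'(3) = -45/7.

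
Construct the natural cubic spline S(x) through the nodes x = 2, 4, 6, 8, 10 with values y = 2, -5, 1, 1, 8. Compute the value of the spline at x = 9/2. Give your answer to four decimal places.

Put M_i = S'' at the i-th knot. Here h = (2, 2, 2, 2) and Δ = (-7/2, 3, 0, 7/2), so the interior equations h_(i-1)·M_(i-1) + 2(h_(i-1)+h_i)·M_i + h_i·M_(i+1) = 6(Δ_i − Δ_(i-1)) read
  2·M_0 + 8·M_1 + 2·M_2 = 6(Δ_1 - Δ_0) = 39
  2·M_1 + 8·M_2 + 2·M_3 = 6(Δ_2 - Δ_1) = -18
  2·M_2 + 8·M_3 + 2·M_4 = 6(Δ_3 - Δ_2) = 21
Natural end conditions: M_0 = M_4 = 0.
Solving: M_0 = 0, M_1 = 339/56, M_2 = -33/7, M_3 = 213/56, M_4 = 0.
On [4, 6], S(x) = -5 + 15/28·(x - 4) + 339/112·(x - 4)² - 201/224·(x - 4)³.
With (x - 4) = 1/2: S(9/2) = -7325/1792.

-4.0876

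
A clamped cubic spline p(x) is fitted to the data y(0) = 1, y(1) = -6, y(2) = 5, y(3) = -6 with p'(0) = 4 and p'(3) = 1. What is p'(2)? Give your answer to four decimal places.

Put σ_i = p'' at the i-th knot. Here h = (1, 1, 1) and Δ = (-7, 11, -11), so the interior equations h_(i-1)·σ_(i-1) + 2(h_(i-1)+h_i)·σ_i + h_i·σ_(i+1) = 6(Δ_i − Δ_(i-1)) read
  1·σ_0 + 4·σ_1 + 1·σ_2 = 6(Δ_1 - Δ_0) = 108
  1·σ_1 + 4·σ_2 + 1·σ_3 = 6(Δ_2 - Δ_1) = -132
Clamped end conditions give two more equations: 2h_0·σ_0 + h_0·σ_1 = 6(Δ_0 - p'(0)) = -66 and h_2·σ_2 + 2h_2·σ_3 = 6(p'(3) - Δ_2) = 72.
Forward elimination and back-substitution give σ_0 = -312/5, σ_1 = 294/5, σ_2 = -324/5, σ_3 = 342/5.
On [2, 3], p'(x) = b_2 + 2c_2·(x - 2) + 3d_2·(x - 2)² with b_2 = Δ_2 - h_2(2σ_2 + σ_3)/6 = -4/5, c_2 = σ_2/2 = -162/5, d_2 = (σ_3 - σ_2)/(6h_2) = 111/5. So p'(2) = -4/5.

-0.8000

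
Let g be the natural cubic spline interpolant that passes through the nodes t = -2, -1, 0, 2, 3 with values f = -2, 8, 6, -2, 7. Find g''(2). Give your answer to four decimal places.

Let m_i = g''(x_i). Step sizes h_i = 1, 1, 2, 1; slopes of the chords Δ_i = (y_(i+1) - y_i)/h_i = 10, -2, -4, 9.
  1·m_0 + 4·m_1 + 1·m_2 = 6(Δ_1 - Δ_0) = -72
  1·m_1 + 6·m_2 + 2·m_3 = 6(Δ_2 - Δ_1) = -12
  2·m_2 + 6·m_3 + 1·m_4 = 6(Δ_3 - Δ_2) = 78
Natural end conditions: m_0 = m_4 = 0.
Solving the tridiagonal system: m_0 = 0, m_1 = -1038/61, m_2 = -240/61, m_3 = 873/61, m_4 = 0.

14.3115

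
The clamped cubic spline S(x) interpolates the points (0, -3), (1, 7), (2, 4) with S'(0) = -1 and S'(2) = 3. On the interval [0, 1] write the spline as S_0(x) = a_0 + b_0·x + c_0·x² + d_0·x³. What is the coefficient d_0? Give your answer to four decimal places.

Put M_i = S'' at the i-th knot. Here h = (1, 1) and Δ = (10, -3), so the interior equations h_(i-1)·M_(i-1) + 2(h_(i-1)+h_i)·M_i + h_i·M_(i+1) = 6(Δ_i − Δ_(i-1)) read
  1·M_0 + 4·M_1 + 1·M_2 = 6(Δ_1 - Δ_0) = -78
Clamped end conditions give two more equations: 2h_0·M_0 + h_0·M_1 = 6(Δ_0 - S'(0)) = 66 and h_1·M_1 + 2h_1·M_2 = 6(S'(2) - Δ_1) = 36.
Solving the tridiagonal system: M_0 = 109/2, M_1 = -43, M_2 = 79/2.
On [0, 1], with S_0(x) = a_0 + b_0·x + c_0·x² + d_0·x³: c_0 = M_0/2 = 109/4, d_0 = (M_1 - M_0)/(6h_0) = -65/4, b_0 = Δ_0 - h_0(2M_0 + M_1)/6 = -1.

-16.2500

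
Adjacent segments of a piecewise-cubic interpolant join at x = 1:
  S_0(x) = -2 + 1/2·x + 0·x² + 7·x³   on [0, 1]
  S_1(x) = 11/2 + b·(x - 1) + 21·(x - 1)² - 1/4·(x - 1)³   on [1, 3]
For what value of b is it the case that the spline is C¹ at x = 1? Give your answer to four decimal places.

S_0'(x) = 1/2 + 0·x + 21·x², so S_0'(1) = 43/2. On the right, S_1'(1) = b, so b = 43/2.

21.5000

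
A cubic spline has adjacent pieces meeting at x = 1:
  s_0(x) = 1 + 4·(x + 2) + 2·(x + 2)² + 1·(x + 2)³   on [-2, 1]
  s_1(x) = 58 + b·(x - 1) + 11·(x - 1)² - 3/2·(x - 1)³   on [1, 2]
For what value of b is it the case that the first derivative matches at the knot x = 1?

s_0'(x) = 4 + 4·(x + 2) + 3·(x + 2)², so s_0'(1) = 43. On the right, s_1'(1) = b, so b = 43.

43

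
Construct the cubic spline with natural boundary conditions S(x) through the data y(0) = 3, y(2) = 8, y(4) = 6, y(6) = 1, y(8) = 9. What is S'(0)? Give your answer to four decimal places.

Write M_i for S''(x_i). With h_i = 2, 2, 2, 2 and divided differences Δ_i = 5/2, -1, -5/2, 4, the continuity of S' gives the tridiagonal system
  2·M_0 + 8·M_1 + 2·M_2 = 6(Δ_1 - Δ_0) = -21
  2·M_1 + 8·M_2 + 2·M_3 = 6(Δ_2 - Δ_1) = -9
  2·M_2 + 8·M_3 + 2·M_4 = 6(Δ_3 - Δ_2) = 39
Natural end conditions: M_0 = M_4 = 0.
Solving: M_0 = 0, M_1 = -15/7, M_2 = -27/14, M_3 = 75/14, M_4 = 0.
On [0, 2], S'(x) = b_0 + 2c_0·x + 3d_0·x² with b_0 = Δ_0 - h_0(2M_0 + M_1)/6 = 45/14, c_0 = M_0/2 = 0, d_0 = (M_1 - M_0)/(6h_0) = -5/28. So S'(0) = 45/14.

3.2143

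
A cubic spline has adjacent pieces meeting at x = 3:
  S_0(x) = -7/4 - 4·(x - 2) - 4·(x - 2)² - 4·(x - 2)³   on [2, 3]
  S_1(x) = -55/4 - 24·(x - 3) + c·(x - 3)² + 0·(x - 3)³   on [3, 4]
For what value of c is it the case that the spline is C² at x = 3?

-16

S_0''(x) = -8 - 24·(x - 2), so S_0''(3) = -32. On the right, S_1''(3) = 2c, so c = -16.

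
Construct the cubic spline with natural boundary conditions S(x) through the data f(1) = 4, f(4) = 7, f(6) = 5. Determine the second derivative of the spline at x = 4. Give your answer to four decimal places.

-1.2000

Put σ_i = S'' at the i-th knot. Here h = (3, 2) and Δ = (1, -1), so the interior equations h_(i-1)·σ_(i-1) + 2(h_(i-1)+h_i)·σ_i + h_i·σ_(i+1) = 6(Δ_i − Δ_(i-1)) read
  3·σ_0 + 10·σ_1 + 2·σ_2 = 6(Δ_1 - Δ_0) = -12
Natural end conditions: σ_0 = σ_2 = 0.
Solving: σ_0 = 0, σ_1 = -6/5, σ_2 = 0.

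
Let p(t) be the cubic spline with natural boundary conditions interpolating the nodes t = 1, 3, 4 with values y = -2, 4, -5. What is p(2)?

Write m_i for p''(x_i). With h_i = 2, 1 and divided differences Δ_i = 3, -9, the continuity of p' gives the tridiagonal system
  2·m_0 + 6·m_1 + 1·m_2 = 6(Δ_1 - Δ_0) = -72
Natural end conditions: m_0 = m_2 = 0.
Solving the tridiagonal system: m_0 = 0, m_1 = -12, m_2 = 0.
On [1, 3], p(t) = -2 + 7·(t - 1) + 0·(t - 1)² - 1·(t - 1)³.
With (t - 1) = 1: p(2) = 4.

4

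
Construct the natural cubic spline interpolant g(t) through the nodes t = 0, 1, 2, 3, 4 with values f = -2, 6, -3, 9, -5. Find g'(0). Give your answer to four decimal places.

14.5179

Let m_i = g''(x_i). Step sizes h_i = 1, 1, 1, 1; slopes of the chords Δ_i = (y_(i+1) - y_i)/h_i = 8, -9, 12, -14.
  1·m_0 + 4·m_1 + 1·m_2 = 6(Δ_1 - Δ_0) = -102
  1·m_1 + 4·m_2 + 1·m_3 = 6(Δ_2 - Δ_1) = 126
  1·m_2 + 4·m_3 + 1·m_4 = 6(Δ_3 - Δ_2) = -156
Natural end conditions: m_0 = m_4 = 0.
Solving: m_0 = 0, m_1 = -1095/28, m_2 = 381/7, m_3 = -1473/28, m_4 = 0.
On [0, 1], g'(t) = b_0 + 2c_0·t + 3d_0·t² with b_0 = Δ_0 - h_0(2m_0 + m_1)/6 = 813/56, c_0 = m_0/2 = 0, d_0 = (m_1 - m_0)/(6h_0) = -365/56. So g'(0) = 813/56.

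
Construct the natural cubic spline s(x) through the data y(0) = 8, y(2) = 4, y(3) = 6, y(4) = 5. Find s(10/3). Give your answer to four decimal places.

6.0209

Put M_i = s'' at the i-th knot. Here h = (2, 1, 1) and Δ = (-2, 2, -1), so the interior equations h_(i-1)·M_(i-1) + 2(h_(i-1)+h_i)·M_i + h_i·M_(i+1) = 6(Δ_i − Δ_(i-1)) read
  2·M_0 + 6·M_1 + 1·M_2 = 6(Δ_1 - Δ_0) = 24
  1·M_1 + 4·M_2 + 1·M_3 = 6(Δ_2 - Δ_1) = -18
Natural end conditions: M_0 = M_3 = 0.
Solving the tridiagonal system: M_0 = 0, M_1 = 114/23, M_2 = -132/23, M_3 = 0.
On [3, 4], s(x) = 6 + 21/23·(x - 3) - 66/23·(x - 3)² + 22/23·(x - 3)³.
With (x - 3) = 1/3: s(10/3) = 3739/621.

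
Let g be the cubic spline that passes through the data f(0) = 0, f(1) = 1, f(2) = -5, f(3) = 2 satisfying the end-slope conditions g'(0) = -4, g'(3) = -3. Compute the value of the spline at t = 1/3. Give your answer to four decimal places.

Put M_i = g'' at the i-th knot. Here h = (1, 1, 1) and Δ = (1, -6, 7), so the interior equations h_(i-1)·M_(i-1) + 2(h_(i-1)+h_i)·M_i + h_i·M_(i+1) = 6(Δ_i − Δ_(i-1)) read
  1·M_0 + 4·M_1 + 1·M_2 = 6(Δ_1 - Δ_0) = -42
  1·M_1 + 4·M_2 + 1·M_3 = 6(Δ_2 - Δ_1) = 78
Clamped end conditions give two more equations: 2h_0·M_0 + h_0·M_1 = 6(Δ_0 - g'(0)) = 30 and h_2·M_2 + 2h_2·M_3 = 6(g'(3) - Δ_2) = -60.
Hence M_0 = 86/3, M_1 = -82/3, M_2 = 116/3, M_3 = -148/3.
On [0, 1], g(t) = 0 - 4·t + 43/3·t² - 28/3·t³.
With t = 1/3: g(1/3) = -7/81.

-0.0864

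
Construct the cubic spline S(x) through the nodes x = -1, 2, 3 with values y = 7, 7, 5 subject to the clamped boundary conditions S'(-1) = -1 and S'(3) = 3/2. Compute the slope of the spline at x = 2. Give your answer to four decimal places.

Write M_i for S''(x_i). With h_i = 3, 1 and divided differences Δ_i = 0, -2, the continuity of S' gives the tridiagonal system
  3·M_0 + 8·M_1 + 1·M_2 = 6(Δ_1 - Δ_0) = -12
Clamped end conditions give two more equations: 2h_0·M_0 + h_0·M_1 = 6(Δ_0 - S'(-1)) = 6 and h_1·M_1 + 2h_1·M_2 = 6(S'(3) - Δ_1) = 21.
Solving: M_0 = 25/8, M_1 = -17/4, M_2 = 101/8.
On [2, 3], S'(x) = b_1 + 2c_1·(x - 2) + 3d_1·(x - 2)² with b_1 = Δ_1 - h_1(2M_1 + M_2)/6 = -43/16, c_1 = M_1/2 = -17/8, d_1 = (M_2 - M_1)/(6h_1) = 45/16. So S'(2) = -43/16.

-2.6875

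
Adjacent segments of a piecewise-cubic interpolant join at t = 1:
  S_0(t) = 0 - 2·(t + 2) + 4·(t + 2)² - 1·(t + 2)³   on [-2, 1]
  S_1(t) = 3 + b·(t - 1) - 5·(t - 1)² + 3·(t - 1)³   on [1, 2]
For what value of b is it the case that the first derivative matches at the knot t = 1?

S_0'(t) = -2 + 8·(t + 2) - 3·(t + 2)², so S_0'(1) = -5. On the right, S_1'(1) = b, so b = -5.

-5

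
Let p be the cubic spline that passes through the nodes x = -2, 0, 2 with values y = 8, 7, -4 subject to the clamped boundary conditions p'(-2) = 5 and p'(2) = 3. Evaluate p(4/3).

Write σ_i for p''(x_i). With h_i = 2, 2 and divided differences Δ_i = -1/2, -11/2, the continuity of p' gives the tridiagonal system
  2·σ_0 + 8·σ_1 + 2·σ_2 = 6(Δ_1 - Δ_0) = -30
Clamped end conditions give two more equations: 2h_0·σ_0 + h_0·σ_1 = 6(Δ_0 - p'(-2)) = -33 and h_1·σ_1 + 2h_1·σ_2 = 6(p'(2) - Δ_1) = 51.
Forward elimination and back-substitution give σ_0 = -5, σ_1 = -13/2, σ_2 = 16.
On [0, 2], p(x) = 7 - 13/2·x - 13/4·x² + 15/8·x³.
With x = 4/3: p(4/3) = -3.

-3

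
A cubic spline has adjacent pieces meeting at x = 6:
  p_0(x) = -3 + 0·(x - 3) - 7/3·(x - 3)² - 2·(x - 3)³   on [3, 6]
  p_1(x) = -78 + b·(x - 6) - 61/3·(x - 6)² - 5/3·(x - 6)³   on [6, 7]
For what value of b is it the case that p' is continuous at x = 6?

p_0'(x) = 0 - 14/3·(x - 3) - 6·(x - 3)², so p_0'(6) = -68. On the right, p_1'(6) = b, so b = -68.

-68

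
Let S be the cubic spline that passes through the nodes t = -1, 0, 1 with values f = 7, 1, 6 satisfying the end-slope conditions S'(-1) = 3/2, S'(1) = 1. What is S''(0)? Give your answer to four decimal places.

Put m_i = S'' at the i-th knot. Here h = (1, 1) and Δ = (-6, 5), so the interior equations h_(i-1)·m_(i-1) + 2(h_(i-1)+h_i)·m_i + h_i·m_(i+1) = 6(Δ_i − Δ_(i-1)) read
  1·m_0 + 4·m_1 + 1·m_2 = 6(Δ_1 - Δ_0) = 66
Clamped end conditions give two more equations: 2h_0·m_0 + h_0·m_1 = 6(Δ_0 - S'(-1)) = -45 and h_1·m_1 + 2h_1·m_2 = 6(S'(1) - Δ_1) = -24.
Hence m_0 = -157/4, m_1 = 67/2, m_2 = -115/4.

33.5000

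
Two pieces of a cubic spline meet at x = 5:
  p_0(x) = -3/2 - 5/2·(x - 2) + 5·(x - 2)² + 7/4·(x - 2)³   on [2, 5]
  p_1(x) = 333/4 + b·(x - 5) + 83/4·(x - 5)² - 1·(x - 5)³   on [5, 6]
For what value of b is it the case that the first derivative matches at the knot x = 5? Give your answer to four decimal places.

74.7500

p_0'(x) = -5/2 + 10·(x - 2) + 21/4·(x - 2)², so p_0'(5) = 299/4. On the right, p_1'(5) = b, so b = 299/4.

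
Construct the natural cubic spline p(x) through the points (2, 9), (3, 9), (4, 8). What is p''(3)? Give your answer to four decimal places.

-1.5000

Let M_i = p''(x_i). Step sizes h_i = 1, 1; slopes of the chords Δ_i = (y_(i+1) - y_i)/h_i = 0, -1.
  1·M_0 + 4·M_1 + 1·M_2 = 6(Δ_1 - Δ_0) = -6
Natural end conditions: M_0 = M_2 = 0.
Solving the tridiagonal system: M_0 = 0, M_1 = -3/2, M_2 = 0.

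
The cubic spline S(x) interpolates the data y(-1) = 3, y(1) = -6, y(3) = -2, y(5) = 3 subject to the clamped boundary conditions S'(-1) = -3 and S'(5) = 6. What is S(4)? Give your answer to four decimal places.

Put M_i = S'' at the i-th knot. Here h = (2, 2, 2) and Δ = (-9/2, 2, 5/2), so the interior equations h_(i-1)·M_(i-1) + 2(h_(i-1)+h_i)·M_i + h_i·M_(i+1) = 6(Δ_i − Δ_(i-1)) read
  2·M_0 + 8·M_1 + 2·M_2 = 6(Δ_1 - Δ_0) = 39
  2·M_1 + 8·M_2 + 2·M_3 = 6(Δ_2 - Δ_1) = 3
Clamped end conditions give two more equations: 2h_0·M_0 + h_0·M_1 = 6(Δ_0 - S'(-1)) = -9 and h_2·M_2 + 2h_2·M_3 = 6(S'(5) - Δ_2) = 21.
Solving: M_0 = -29/5, M_1 = 71/10, M_2 = -31/10, M_3 = 34/5.
On [3, 5], S(x) = -2 + 23/10·(x - 3) - 31/20·(x - 3)² + 33/40·(x - 3)³.
With (x - 3) = 1: S(4) = -17/40.

-0.4250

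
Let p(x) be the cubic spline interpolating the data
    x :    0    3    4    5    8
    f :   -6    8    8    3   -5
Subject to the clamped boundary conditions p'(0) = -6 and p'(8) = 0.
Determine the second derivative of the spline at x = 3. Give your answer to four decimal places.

-8.3269

Write m_i for p''(x_i). With h_i = 3, 1, 1, 3 and divided differences Δ_i = 14/3, 0, -5, -8/3, the continuity of p' gives the tridiagonal system
  3·m_0 + 8·m_1 + 1·m_2 = 6(Δ_1 - Δ_0) = -28
  1·m_1 + 4·m_2 + 1·m_3 = 6(Δ_2 - Δ_1) = -30
  1·m_2 + 8·m_3 + 3·m_4 = 6(Δ_3 - Δ_2) = 14
Clamped end conditions give two more equations: 2h_0·m_0 + h_0·m_1 = 6(Δ_0 - p'(0)) = 64 and h_3·m_3 + 2h_3·m_4 = 6(p'(8) - Δ_3) = 16.
Forward elimination and back-substitution give m_0 = 4627/312, m_1 = -433/52, m_2 = -47/8, m_3 = 95/52, m_4 = 547/312.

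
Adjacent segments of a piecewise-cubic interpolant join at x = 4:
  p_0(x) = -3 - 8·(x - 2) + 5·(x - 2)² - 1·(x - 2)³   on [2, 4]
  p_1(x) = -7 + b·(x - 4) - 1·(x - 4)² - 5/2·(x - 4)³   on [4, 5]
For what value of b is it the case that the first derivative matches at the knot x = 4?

p_0'(x) = -8 + 10·(x - 2) - 3·(x - 2)², so p_0'(4) = 0. On the right, p_1'(4) = b, so b = 0.

0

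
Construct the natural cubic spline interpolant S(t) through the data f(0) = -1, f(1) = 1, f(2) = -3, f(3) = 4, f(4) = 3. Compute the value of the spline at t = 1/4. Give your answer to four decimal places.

Write M_i for S''(x_i). With h_i = 1, 1, 1, 1 and divided differences Δ_i = 2, -4, 7, -1, the continuity of S' gives the tridiagonal system
  1·M_0 + 4·M_1 + 1·M_2 = 6(Δ_1 - Δ_0) = -36
  1·M_1 + 4·M_2 + 1·M_3 = 6(Δ_2 - Δ_1) = 66
  1·M_2 + 4·M_3 + 1·M_4 = 6(Δ_3 - Δ_2) = -48
Natural end conditions: M_0 = M_4 = 0.
Forward elimination and back-substitution give M_0 = 0, M_1 = -213/14, M_2 = 174/7, M_3 = -255/14, M_4 = 0.
On [0, 1], S(t) = -1 + 127/28·t + 0·t² - 71/28·t³.
With t = 1/4: S(1/4) = 169/1792.

0.0943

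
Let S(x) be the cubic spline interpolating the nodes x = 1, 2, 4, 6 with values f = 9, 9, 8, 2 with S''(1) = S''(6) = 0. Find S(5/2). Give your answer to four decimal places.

Let m_i = S''(x_i). Step sizes h_i = 1, 2, 2; slopes of the chords Δ_i = (y_(i+1) - y_i)/h_i = 0, -1/2, -3.
  1·m_0 + 6·m_1 + 2·m_2 = 6(Δ_1 - Δ_0) = -3
  2·m_1 + 8·m_2 + 2·m_3 = 6(Δ_2 - Δ_1) = -15
Natural end conditions: m_0 = m_3 = 0.
Solving the tridiagonal system: m_0 = 0, m_1 = 3/22, m_2 = -21/11, m_3 = 0.
On [2, 4], S(x) = 9 + 1/22·(x - 2) + 3/44·(x - 2)² - 15/88·(x - 2)³.
With (x - 2) = 1/2: S(5/2) = 6349/704.

9.0185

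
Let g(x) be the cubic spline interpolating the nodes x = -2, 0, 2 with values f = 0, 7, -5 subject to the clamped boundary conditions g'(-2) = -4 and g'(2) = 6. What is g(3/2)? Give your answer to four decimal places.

-5.0352

With m_i denoting the second derivative at x_i, h_i = 2, 2, and Δ_i = (y_(i+1) − y_i)/h_i = 7/2, -6:
  2·m_0 + 8·m_1 + 2·m_2 = 6(Δ_1 - Δ_0) = -57
Clamped end conditions give two more equations: 2h_0·m_0 + h_0·m_1 = 6(Δ_0 - g'(-2)) = 45 and h_1·m_1 + 2h_1·m_2 = 6(g'(2) - Δ_1) = 72.
Hence m_0 = 167/8, m_1 = -77/4, m_2 = 221/8.
On [0, 2], g(x) = 7 - 19/8·x - 77/8·x² + 125/32·x³.
With x = 3/2: g(3/2) = -1289/256.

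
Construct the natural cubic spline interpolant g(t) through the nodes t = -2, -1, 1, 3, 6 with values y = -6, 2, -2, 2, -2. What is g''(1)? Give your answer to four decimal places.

Put M_i = g'' at the i-th knot. Here h = (1, 2, 2, 3) and Δ = (8, -2, 2, -4/3), so the interior equations h_(i-1)·M_(i-1) + 2(h_(i-1)+h_i)·M_i + h_i·M_(i+1) = 6(Δ_i − Δ_(i-1)) read
  1·M_0 + 6·M_1 + 2·M_2 = 6(Δ_1 - Δ_0) = -60
  2·M_1 + 8·M_2 + 2·M_3 = 6(Δ_2 - Δ_1) = 24
  2·M_2 + 10·M_3 + 3·M_4 = 6(Δ_3 - Δ_2) = -20
Natural end conditions: M_0 = M_4 = 0.
Hence M_0 = 0, M_1 = -160/13, M_2 = 90/13, M_3 = -44/13, M_4 = 0.

6.9231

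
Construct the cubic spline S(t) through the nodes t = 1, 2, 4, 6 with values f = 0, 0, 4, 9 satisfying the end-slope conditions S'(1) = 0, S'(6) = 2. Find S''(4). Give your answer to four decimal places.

Write m_i for S''(x_i). With h_i = 1, 2, 2 and divided differences Δ_i = 0, 2, 5/2, the continuity of S' gives the tridiagonal system
  1·m_0 + 6·m_1 + 2·m_2 = 6(Δ_1 - Δ_0) = 12
  2·m_1 + 8·m_2 + 2·m_3 = 6(Δ_2 - Δ_1) = 3
Clamped end conditions give two more equations: 2h_0·m_0 + h_0·m_1 = 6(Δ_0 - S'(1)) = 0 and h_2·m_2 + 2h_2·m_3 = 6(S'(6) - Δ_2) = -3.
Forward elimination and back-substitution give m_0 = -25/23, m_1 = 50/23, m_2 = 1/46, m_3 = -35/46.

0.0217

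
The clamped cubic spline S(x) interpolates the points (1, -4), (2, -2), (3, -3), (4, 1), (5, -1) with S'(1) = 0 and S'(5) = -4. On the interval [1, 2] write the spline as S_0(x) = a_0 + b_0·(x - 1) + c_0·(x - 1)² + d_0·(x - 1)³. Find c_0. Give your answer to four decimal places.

5.6607

Put m_i = S'' at the i-th knot. Here h = (1, 1, 1, 1) and Δ = (2, -1, 4, -2), so the interior equations h_(i-1)·m_(i-1) + 2(h_(i-1)+h_i)·m_i + h_i·m_(i+1) = 6(Δ_i − Δ_(i-1)) read
  1·m_0 + 4·m_1 + 1·m_2 = 6(Δ_1 - Δ_0) = -18
  1·m_1 + 4·m_2 + 1·m_3 = 6(Δ_2 - Δ_1) = 30
  1·m_2 + 4·m_3 + 1·m_4 = 6(Δ_3 - Δ_2) = -36
Clamped end conditions give two more equations: 2h_0·m_0 + h_0·m_1 = 6(Δ_0 - S'(1)) = 12 and h_3·m_3 + 2h_3·m_4 = 6(S'(5) - Δ_3) = -12.
Forward elimination and back-substitution give m_0 = 317/28, m_1 = -149/14, m_2 = 53/4, m_3 = -173/14, m_4 = 5/28.
On [1, 2], with S_0(x) = a_0 + b_0·(x - 1) + c_0·(x - 1)² + d_0·(x - 1)³: c_0 = m_0/2 = 317/56, d_0 = (m_1 - m_0)/(6h_0) = -205/56, b_0 = Δ_0 - h_0(2m_0 + m_1)/6 = 0.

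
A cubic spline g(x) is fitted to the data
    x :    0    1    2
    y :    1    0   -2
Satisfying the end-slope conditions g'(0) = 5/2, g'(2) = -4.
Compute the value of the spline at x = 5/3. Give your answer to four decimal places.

-1.0278

Put σ_i = g'' at the i-th knot. Here h = (1, 1) and Δ = (-1, -2), so the interior equations h_(i-1)·σ_(i-1) + 2(h_(i-1)+h_i)·σ_i + h_i·σ_(i+1) = 6(Δ_i − Δ_(i-1)) read
  1·σ_0 + 4·σ_1 + 1·σ_2 = 6(Δ_1 - Δ_0) = -6
Clamped end conditions give two more equations: 2h_0·σ_0 + h_0·σ_1 = 6(Δ_0 - g'(0)) = -21 and h_1·σ_1 + 2h_1·σ_2 = 6(g'(2) - Δ_1) = -12.
Solving: σ_0 = -49/4, σ_1 = 7/2, σ_2 = -31/4.
On [1, 2], g(x) = 0 - 15/8·(x - 1) + 7/4·(x - 1)² - 15/8·(x - 1)³.
With (x - 1) = 2/3: g(5/3) = -37/36.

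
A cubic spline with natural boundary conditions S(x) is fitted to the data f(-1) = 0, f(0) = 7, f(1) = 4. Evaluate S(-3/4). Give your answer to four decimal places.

2.3359

Put M_i = S'' at the i-th knot. Here h = (1, 1) and Δ = (7, -3), so the interior equations h_(i-1)·M_(i-1) + 2(h_(i-1)+h_i)·M_i + h_i·M_(i+1) = 6(Δ_i − Δ_(i-1)) read
  1·M_0 + 4·M_1 + 1·M_2 = 6(Δ_1 - Δ_0) = -60
Natural end conditions: M_0 = M_2 = 0.
Forward elimination and back-substitution give M_0 = 0, M_1 = -15, M_2 = 0.
On [-1, 0], S(x) = 0 + 19/2·(x + 1) + 0·(x + 1)² - 5/2·(x + 1)³.
With (x + 1) = 1/4: S(-3/4) = 299/128.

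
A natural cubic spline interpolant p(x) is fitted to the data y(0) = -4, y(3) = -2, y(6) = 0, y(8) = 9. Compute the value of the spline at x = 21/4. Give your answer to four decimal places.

-1.5053

Let σ_i = p''(x_i). Step sizes h_i = 3, 3, 2; slopes of the chords Δ_i = (y_(i+1) - y_i)/h_i = 2/3, 2/3, 9/2.
  3·σ_0 + 12·σ_1 + 3·σ_2 = 6(Δ_1 - Δ_0) = 0
  3·σ_1 + 10·σ_2 + 2·σ_3 = 6(Δ_2 - Δ_1) = 23
Natural end conditions: σ_0 = σ_3 = 0.
Solving: σ_0 = 0, σ_1 = -23/37, σ_2 = 92/37, σ_3 = 0.
On [3, 6], p(x) = -2 + 5/111·(x - 3) - 23/74·(x - 3)² + 115/666·(x - 3)³.
With (x - 3) = 9/4: p(21/4) = -7129/4736.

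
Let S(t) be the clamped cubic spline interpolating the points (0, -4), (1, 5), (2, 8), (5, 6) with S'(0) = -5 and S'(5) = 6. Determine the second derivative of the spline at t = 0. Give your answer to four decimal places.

Put M_i = S'' at the i-th knot. Here h = (1, 1, 3) and Δ = (9, 3, -2/3), so the interior equations h_(i-1)·M_(i-1) + 2(h_(i-1)+h_i)·M_i + h_i·M_(i+1) = 6(Δ_i − Δ_(i-1)) read
  1·M_0 + 4·M_1 + 1·M_2 = 6(Δ_1 - Δ_0) = -36
  1·M_1 + 8·M_2 + 3·M_3 = 6(Δ_2 - Δ_1) = -22
Clamped end conditions give two more equations: 2h_0·M_0 + h_0·M_1 = 6(Δ_0 - S'(0)) = 84 and h_2·M_2 + 2h_2·M_3 = 6(S'(5) - Δ_2) = 40.
Forward elimination and back-substitution give M_0 = 1528/29, M_1 = -620/29, M_2 = -92/29, M_3 = 718/87.

52.6897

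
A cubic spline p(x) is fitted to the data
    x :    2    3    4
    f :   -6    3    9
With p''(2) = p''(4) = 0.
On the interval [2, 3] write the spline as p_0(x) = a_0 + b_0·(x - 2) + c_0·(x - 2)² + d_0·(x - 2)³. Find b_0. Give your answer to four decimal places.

9.7500

With M_i denoting the second derivative at x_i, h_i = 1, 1, and Δ_i = (y_(i+1) − y_i)/h_i = 9, 6:
  1·M_0 + 4·M_1 + 1·M_2 = 6(Δ_1 - Δ_0) = -18
Natural end conditions: M_0 = M_2 = 0.
Forward elimination and back-substitution give M_0 = 0, M_1 = -9/2, M_2 = 0.
On [2, 3], with p_0(x) = a_0 + b_0·(x - 2) + c_0·(x - 2)² + d_0·(x - 2)³: c_0 = M_0/2 = 0, d_0 = (M_1 - M_0)/(6h_0) = -3/4, b_0 = Δ_0 - h_0(2M_0 + M_1)/6 = 39/4.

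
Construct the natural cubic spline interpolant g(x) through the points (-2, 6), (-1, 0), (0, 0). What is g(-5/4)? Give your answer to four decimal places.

Write M_i for g''(x_i). With h_i = 1, 1 and divided differences Δ_i = -6, 0, the continuity of g' gives the tridiagonal system
  1·M_0 + 4·M_1 + 1·M_2 = 6(Δ_1 - Δ_0) = 36
Natural end conditions: M_0 = M_2 = 0.
Solving the tridiagonal system: M_0 = 0, M_1 = 9, M_2 = 0.
On [-2, -1], g(x) = 6 - 15/2·(x + 2) + 0·(x + 2)² + 3/2·(x + 2)³.
With (x + 2) = 3/4: g(-5/4) = 129/128.

1.0078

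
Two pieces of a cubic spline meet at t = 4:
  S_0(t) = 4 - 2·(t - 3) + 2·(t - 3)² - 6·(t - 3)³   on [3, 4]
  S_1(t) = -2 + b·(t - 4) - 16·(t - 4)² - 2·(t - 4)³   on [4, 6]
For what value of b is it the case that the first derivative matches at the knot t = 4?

S_0'(t) = -2 + 4·(t - 3) - 18·(t - 3)², so S_0'(4) = -16. On the right, S_1'(4) = b, so b = -16.

-16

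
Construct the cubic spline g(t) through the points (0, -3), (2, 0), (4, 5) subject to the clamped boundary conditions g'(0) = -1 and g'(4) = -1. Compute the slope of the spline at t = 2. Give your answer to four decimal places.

3.5000

With σ_i denoting the second derivative at x_i, h_i = 2, 2, and Δ_i = (y_(i+1) − y_i)/h_i = 3/2, 5/2:
  2·σ_0 + 8·σ_1 + 2·σ_2 = 6(Δ_1 - Δ_0) = 6
Clamped end conditions give two more equations: 2h_0·σ_0 + h_0·σ_1 = 6(Δ_0 - g'(0)) = 15 and h_1·σ_1 + 2h_1·σ_2 = 6(g'(4) - Δ_1) = -21.
Forward elimination and back-substitution give σ_0 = 3, σ_1 = 3/2, σ_2 = -6.
On [2, 4], g'(t) = b_1 + 2c_1·(t - 2) + 3d_1·(t - 2)² with b_1 = Δ_1 - h_1(2σ_1 + σ_2)/6 = 7/2, c_1 = σ_1/2 = 3/4, d_1 = (σ_2 - σ_1)/(6h_1) = -5/8. So g'(2) = 7/2.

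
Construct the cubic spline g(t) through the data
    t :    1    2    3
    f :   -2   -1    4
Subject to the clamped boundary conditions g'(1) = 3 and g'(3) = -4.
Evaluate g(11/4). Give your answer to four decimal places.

4.0039

With M_i denoting the second derivative at x_i, h_i = 1, 1, and Δ_i = (y_(i+1) − y_i)/h_i = 1, 5:
  1·M_0 + 4·M_1 + 1·M_2 = 6(Δ_1 - Δ_0) = 24
Clamped end conditions give two more equations: 2h_0·M_0 + h_0·M_1 = 6(Δ_0 - g'(1)) = -12 and h_1·M_1 + 2h_1·M_2 = 6(g'(3) - Δ_1) = -54.
Hence M_0 = -31/2, M_1 = 19, M_2 = -73/2.
On [2, 3], g(t) = -1 + 19/4·(t - 2) + 19/2·(t - 2)² - 37/4·(t - 2)³.
With (t - 2) = 3/4: g(11/4) = 1025/256.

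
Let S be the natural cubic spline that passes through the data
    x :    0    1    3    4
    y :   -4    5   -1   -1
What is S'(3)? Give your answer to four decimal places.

Write M_i for S''(x_i). With h_i = 1, 2, 1 and divided differences Δ_i = 9, -3, 0, the continuity of S' gives the tridiagonal system
  1·M_0 + 6·M_1 + 2·M_2 = 6(Δ_1 - Δ_0) = -72
  2·M_1 + 6·M_2 + 1·M_3 = 6(Δ_2 - Δ_1) = 18
Natural end conditions: M_0 = M_3 = 0.
Solving: M_0 = 0, M_1 = -117/8, M_2 = 63/8, M_3 = 0.
On [3, 4], S'(x) = b_2 + 2c_2·(x - 3) + 3d_2·(x - 3)² with b_2 = Δ_2 - h_2(2M_2 + M_3)/6 = -21/8, c_2 = M_2/2 = 63/16, d_2 = (M_3 - M_2)/(6h_2) = -21/16. So S'(3) = -21/8.

-2.6250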